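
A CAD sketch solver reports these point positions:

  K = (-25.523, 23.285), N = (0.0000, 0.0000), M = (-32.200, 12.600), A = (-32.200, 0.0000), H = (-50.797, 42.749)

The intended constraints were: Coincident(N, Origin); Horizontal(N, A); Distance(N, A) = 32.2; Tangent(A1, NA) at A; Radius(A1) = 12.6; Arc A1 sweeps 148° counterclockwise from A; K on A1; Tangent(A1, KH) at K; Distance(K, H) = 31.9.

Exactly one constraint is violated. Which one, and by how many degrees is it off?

Tangent(A1, KH) at K — off by 5.60°.

N = (0.00, 0.00) ✓; N.y = 0.00, A.y = 0.00 ✓; |NA| = 32.20 ✓; ∠(MA, AN) = 90.00° ✓; |MA| = 12.60 ✓; bearing(M→K) − bearing(M→A) = 148.0° ✓; |MK| = 12.60 ✓; ∠(MK, KH) = 95.60° ✗; |KH| = 31.90 ✓.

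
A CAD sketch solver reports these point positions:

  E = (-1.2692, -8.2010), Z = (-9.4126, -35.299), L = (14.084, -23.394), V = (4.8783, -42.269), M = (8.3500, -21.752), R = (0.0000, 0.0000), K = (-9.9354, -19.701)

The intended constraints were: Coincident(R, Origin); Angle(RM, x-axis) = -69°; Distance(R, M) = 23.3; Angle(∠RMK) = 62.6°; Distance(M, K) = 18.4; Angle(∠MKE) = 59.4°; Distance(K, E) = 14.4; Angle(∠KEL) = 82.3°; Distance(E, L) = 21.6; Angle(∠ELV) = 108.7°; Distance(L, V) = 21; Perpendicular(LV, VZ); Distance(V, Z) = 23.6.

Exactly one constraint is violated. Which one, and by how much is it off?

Distance(V, Z) = 23.6 — off by 7.70.

R = (0.00, 0.00) ✓; RM at -69.00° ✓; |RM| = 23.30 ✓; ∠RMK = 62.60° ✓; |MK| = 18.40 ✓; ∠MKE = 59.40° ✓; |KE| = 14.40 ✓; ∠KEL = 82.30° ✓; |EL| = 21.60 ✓; ∠ELV = 108.7° ✓; |LV| = 21.00 ✓; ∠(LV, VZ) = 90.00° ✓; |VZ| = 15.90 ✗.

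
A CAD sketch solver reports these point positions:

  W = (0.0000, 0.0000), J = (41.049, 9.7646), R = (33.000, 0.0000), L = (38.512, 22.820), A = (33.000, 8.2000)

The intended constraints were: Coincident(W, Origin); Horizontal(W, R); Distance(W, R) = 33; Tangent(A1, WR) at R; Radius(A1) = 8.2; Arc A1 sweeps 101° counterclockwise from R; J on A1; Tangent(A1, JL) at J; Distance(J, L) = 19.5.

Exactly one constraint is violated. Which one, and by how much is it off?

Distance(J, L) = 19.5 — off by 6.20.

W = (0.00, 0.00) ✓; W.y = 0.00, R.y = 0.00 ✓; |WR| = 33.00 ✓; ∠(AR, RW) = 90.00° ✓; |AR| = 8.200 ✓; bearing(A→J) − bearing(A→R) = 101.0° ✓; |AJ| = 8.200 ✓; ∠(AJ, JL) = 90.00° ✓; |JL| = 13.30 ✗.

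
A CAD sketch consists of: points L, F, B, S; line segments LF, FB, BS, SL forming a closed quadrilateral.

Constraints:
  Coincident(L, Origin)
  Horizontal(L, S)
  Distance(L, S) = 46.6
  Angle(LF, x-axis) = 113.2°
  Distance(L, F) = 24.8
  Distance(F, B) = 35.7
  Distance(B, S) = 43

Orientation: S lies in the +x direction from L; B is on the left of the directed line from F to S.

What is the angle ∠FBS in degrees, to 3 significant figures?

101°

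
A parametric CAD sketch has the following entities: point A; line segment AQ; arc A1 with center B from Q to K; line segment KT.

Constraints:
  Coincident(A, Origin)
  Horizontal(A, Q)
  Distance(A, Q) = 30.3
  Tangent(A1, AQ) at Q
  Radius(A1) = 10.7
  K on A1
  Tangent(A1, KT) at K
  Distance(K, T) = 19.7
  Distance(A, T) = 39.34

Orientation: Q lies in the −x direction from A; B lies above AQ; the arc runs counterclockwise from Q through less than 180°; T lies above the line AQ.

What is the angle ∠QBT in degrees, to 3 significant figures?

161°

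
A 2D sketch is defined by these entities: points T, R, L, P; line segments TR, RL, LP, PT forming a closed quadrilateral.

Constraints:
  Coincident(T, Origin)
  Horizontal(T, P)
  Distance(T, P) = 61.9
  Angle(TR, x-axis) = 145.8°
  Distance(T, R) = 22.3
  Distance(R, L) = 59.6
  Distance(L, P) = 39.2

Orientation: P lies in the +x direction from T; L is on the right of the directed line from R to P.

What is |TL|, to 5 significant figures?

37.317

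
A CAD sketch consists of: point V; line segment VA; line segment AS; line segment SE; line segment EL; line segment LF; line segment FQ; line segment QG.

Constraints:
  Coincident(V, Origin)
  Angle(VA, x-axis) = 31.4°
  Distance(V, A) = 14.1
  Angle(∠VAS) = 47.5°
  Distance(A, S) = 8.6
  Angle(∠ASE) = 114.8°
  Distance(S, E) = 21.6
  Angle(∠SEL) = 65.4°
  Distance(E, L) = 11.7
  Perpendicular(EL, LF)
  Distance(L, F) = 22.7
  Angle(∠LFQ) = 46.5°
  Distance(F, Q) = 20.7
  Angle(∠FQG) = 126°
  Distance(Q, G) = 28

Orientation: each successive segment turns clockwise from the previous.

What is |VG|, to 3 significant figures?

29.6

V is at the origin; VA runs at 31.4° with length 14.1, so A = (12.0, 7.35). ∠VAS = 47.5° gives AS at -101° from the x-axis; with |AS| = 8.6, S = (10.4, -1.09). ∠ASE = 114.8° gives SE at -166° from the x-axis; with |SE| = 21.6, E = (-10.6, -6.21). ∠SEL = 65.4° gives EL at 79.1° from the x-axis; with |EL| = 11.7, L = (-8.39, 5.28). The perpendicularity gives LF at right angles to EL, so LF runs at -10.9°; with |LF| = 22.7, F = (13.9, 0.988). ∠LFQ = 46.5° gives FQ at -144° from the x-axis; with |FQ| = 20.7, Q = (-2.93, -11.1). ∠FQG = 126.0° gives QG at 162° from the x-axis; with |QG| = 28.0, G = (-29.5, -2.22). Then |VG| = |G − V| = 29.6.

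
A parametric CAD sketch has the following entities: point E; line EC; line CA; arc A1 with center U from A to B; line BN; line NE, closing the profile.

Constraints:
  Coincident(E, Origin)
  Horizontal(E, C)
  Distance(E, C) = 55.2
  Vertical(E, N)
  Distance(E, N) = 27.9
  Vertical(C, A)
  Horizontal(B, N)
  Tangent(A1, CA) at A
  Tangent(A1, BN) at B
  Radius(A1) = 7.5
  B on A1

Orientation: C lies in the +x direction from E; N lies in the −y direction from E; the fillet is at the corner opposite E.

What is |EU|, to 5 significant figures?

51.879

E is at the origin; E and C share the same y with |EC| = 55.2 and C on the +x side, so C = (55.200, 0.0000). EN is vertical with |EN| = 27.9 and N on the −y side, so N = (0.0000, -27.900). The virtual corner opposite E is at (55.200, -27.900). Since A1 is tangent to CA there, UA ⟂ CA and A1 meets BN tangentially, so UB is at right angles to BN, with radius 7.5, so the center U sits 7.5 in from both sides at U = (47.700, -20.400). Then |EU| = |U − E| = 51.879.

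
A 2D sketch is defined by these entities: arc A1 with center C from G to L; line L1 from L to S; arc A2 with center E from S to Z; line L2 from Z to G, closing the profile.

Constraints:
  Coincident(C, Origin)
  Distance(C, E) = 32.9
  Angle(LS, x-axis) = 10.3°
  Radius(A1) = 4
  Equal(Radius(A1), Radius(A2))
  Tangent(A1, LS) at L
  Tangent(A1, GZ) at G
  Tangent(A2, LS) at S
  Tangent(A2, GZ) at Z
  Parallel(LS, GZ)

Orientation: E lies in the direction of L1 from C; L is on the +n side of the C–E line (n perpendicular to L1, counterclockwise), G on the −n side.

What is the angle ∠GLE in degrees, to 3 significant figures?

83.1°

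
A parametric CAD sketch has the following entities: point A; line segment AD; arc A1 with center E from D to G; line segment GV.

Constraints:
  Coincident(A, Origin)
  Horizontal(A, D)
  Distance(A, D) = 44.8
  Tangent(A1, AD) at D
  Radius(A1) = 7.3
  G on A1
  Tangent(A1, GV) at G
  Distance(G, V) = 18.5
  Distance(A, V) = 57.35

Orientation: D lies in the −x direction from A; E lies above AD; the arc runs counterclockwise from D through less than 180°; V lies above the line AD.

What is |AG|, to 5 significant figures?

40.975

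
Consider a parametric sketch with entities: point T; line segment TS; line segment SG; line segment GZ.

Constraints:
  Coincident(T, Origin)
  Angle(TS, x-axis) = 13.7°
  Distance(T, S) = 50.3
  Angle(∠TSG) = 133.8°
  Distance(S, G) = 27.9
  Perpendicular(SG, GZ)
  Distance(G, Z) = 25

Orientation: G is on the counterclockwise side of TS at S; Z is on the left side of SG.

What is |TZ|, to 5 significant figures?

63.725

T is at the origin; TS runs at 13.7° with length 50.3, so S = 50.3·(cos 13.7°, sin 13.7°) = (48.869, 11.913). ∠TSG = 133.8°, so SG runs at 13.7° + (180° − 133.8°) = 59.900° from the x-axis; with |SG| = 27.9, G = S + 27.9·(cos 59.900°, sin 59.900°) = (62.861, 36.051). SG ⟂ GZ; with |GZ| = 25.0 on the left of SG, Z = G + 25.0·(-0.86515, 0.50151) = (41.232, 48.588). Then |TZ| = |Z − T| = 63.725.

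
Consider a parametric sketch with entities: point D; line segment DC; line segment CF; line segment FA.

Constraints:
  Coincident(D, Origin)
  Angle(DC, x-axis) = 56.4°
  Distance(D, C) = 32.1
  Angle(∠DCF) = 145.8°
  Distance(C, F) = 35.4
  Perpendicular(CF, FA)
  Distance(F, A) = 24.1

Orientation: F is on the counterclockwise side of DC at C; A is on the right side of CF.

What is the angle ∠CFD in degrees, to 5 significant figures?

16.238°

D is at the origin; DC runs at 56.4° with length 32.1, so C = 32.1·(cos 56.4°, sin 56.4°) = (17.764, 26.737). ∠DCF = 145.8°, so CF runs at 56.4° + (180° − 145.8°) = 90.600° from the x-axis; with |CF| = 35.4, F = C + 35.4·(cos 90.600°, sin 90.600°) = (17.393, 62.135). Then cos ∠CFD = FC·FD / (|FC||FD|), giving 16.238°.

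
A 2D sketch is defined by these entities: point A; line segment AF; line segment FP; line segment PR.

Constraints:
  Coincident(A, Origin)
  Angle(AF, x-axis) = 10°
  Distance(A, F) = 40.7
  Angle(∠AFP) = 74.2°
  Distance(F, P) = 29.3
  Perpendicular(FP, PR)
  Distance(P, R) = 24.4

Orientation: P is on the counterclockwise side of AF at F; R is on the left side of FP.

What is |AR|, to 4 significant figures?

23.45

∠AFP = 74.2°, so FP runs at 10.0° + (180° − 74.2°) = 115.8° from the x-axis; with |FP| = 29.3, P = F + 29.3·(cos 115.8°, sin 115.8°) = (27.33, 33.45). FP is perpendicular to PR; with |PR| = 24.4 on the left of FP, R = P + 24.4·(-0.9003, -0.4352) = (5.362, 22.83). Then |AR| = |R − A| = 23.45.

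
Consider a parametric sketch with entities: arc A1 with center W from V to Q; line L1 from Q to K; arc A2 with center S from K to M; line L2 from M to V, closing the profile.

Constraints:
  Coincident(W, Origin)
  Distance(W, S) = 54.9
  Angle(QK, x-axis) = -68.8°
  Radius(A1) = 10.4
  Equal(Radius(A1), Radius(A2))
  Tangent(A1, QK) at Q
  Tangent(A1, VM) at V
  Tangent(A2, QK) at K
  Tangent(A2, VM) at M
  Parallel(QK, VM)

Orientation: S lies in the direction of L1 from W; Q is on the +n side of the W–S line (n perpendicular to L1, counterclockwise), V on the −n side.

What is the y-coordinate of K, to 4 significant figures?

-47.42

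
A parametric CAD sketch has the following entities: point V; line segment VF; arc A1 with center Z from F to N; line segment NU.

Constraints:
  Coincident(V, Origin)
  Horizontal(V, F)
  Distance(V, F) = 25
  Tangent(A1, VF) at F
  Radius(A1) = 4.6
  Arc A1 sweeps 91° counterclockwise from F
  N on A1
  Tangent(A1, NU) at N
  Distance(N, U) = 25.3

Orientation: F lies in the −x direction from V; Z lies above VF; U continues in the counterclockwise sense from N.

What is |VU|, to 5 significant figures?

36.510

V is at the origin; VF is horizontal with |VF| = 25.0 and F on the −x side, so F = (-25.000, 0.0000). A1 meets VF tangentially, so ZF is at right angles to VF, so Z = F + (0, 4.6) = (-25.000, 4.6000). On A1, F sits at bearing -90° from Z; a 91° counterclockwise sweep puts N at bearing 1°, so N = Z + 4.6·(cos 1°, sin 1°) = (-20.401, 4.6803). A1 meets NU tangentially, so ZN is at right angles to NU, so NU runs along (−sin 1°, cos 1°); with |NU| = 25.3, U = (-20.842, 29.976). Then |VU| = |U − V| = 36.510.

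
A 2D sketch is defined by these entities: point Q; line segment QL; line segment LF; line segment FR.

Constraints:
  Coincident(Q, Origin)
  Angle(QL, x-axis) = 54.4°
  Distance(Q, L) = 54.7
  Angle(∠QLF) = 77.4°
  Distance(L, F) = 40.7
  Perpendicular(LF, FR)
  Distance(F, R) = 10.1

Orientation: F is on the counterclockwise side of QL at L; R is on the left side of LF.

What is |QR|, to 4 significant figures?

51.97

Q is at the origin; QL runs at 54.4° with length 54.7, so L = 54.7·(cos 54.4°, sin 54.4°) = (31.84, 44.48). ∠QLF = 77.4°, so LF runs at 54.4° + (180° − 77.4°) = 157.0° from the x-axis; with |LF| = 40.7, F = L + 40.7·(cos 157.0°, sin 157.0°) = (-5.622, 60.38). LF ⟂ FR; with |FR| = 10.1 on the left of LF, R = F + 10.1·(-0.3907, -0.9205) = (-9.569, 51.08). Then |QR| = |R − Q| = 51.97.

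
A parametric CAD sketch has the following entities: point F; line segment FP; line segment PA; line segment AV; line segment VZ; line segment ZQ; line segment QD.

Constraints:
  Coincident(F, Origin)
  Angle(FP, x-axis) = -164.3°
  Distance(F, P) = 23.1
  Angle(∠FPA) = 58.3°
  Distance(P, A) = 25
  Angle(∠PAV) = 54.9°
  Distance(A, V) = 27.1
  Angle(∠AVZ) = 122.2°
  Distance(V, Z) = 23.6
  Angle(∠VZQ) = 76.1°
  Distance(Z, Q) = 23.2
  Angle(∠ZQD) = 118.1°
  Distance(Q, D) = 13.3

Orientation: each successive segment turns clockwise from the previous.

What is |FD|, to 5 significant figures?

24.386

F is at the origin; FP runs at -164.3° with length 23.1, so P = (-22.238, -6.2509). ∠FPA = 58.3° gives PA at 74.000° from the x-axis; with |PA| = 25.0, A = (-15.347, 17.781). ∠PAV = 54.9° gives AV at -51.100° from the x-axis; with |AV| = 27.1, V = (1.6706, -3.3097). ∠AVZ = 122.2° gives VZ at -108.90° from the x-axis; with |VZ| = 23.6, Z = (-5.9739, -25.637). ∠VZQ = 76.1° gives ZQ at 147.20° from the x-axis; with |ZQ| = 23.2, Q = (-25.475, -13.070). ∠ZQD = 118.1° gives QD at 85.300° from the x-axis; with |QD| = 13.3, D = (-24.385, 0.18558). Then |FD| = |D − F| = 24.386.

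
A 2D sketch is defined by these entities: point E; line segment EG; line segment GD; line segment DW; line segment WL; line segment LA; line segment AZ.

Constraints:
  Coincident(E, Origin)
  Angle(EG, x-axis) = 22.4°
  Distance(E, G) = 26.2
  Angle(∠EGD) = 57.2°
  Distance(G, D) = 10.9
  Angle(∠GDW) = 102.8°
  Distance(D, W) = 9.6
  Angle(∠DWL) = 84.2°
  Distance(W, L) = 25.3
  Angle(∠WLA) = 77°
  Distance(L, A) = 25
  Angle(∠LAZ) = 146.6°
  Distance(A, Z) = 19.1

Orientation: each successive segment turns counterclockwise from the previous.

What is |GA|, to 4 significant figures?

15.62

E is at the origin; EG runs at 22.4° with length 26.2, so G = (24.22, 9.984). ∠EGD = 57.2° gives GD at 145.2° from the x-axis; with |GD| = 10.9, D = (15.27, 16.20). ∠GDW = 102.8° gives DW at -137.6° from the x-axis; with |DW| = 9.6, W = (8.183, 9.732). ∠DWL = 84.2° gives WL at -41.80° from the x-axis; with |WL| = 25.3, L = (27.04, -7.132). ∠WLA = 77.0° gives LA at 61.20° from the x-axis; with |LA| = 25.0, A = (39.09, 14.78). Then |GA| = |A − G| = 15.62.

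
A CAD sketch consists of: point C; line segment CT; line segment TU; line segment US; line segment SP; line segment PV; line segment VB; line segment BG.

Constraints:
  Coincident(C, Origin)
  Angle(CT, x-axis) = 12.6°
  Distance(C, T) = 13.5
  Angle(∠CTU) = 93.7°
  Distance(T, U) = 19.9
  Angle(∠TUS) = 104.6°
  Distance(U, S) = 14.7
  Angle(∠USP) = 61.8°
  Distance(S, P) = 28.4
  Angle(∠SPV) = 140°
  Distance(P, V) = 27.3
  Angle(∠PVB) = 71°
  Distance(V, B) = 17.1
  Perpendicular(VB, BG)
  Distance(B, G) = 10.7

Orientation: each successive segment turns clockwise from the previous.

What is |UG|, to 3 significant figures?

22.6

∠PVB = 71.0° gives VB at -56.3° from the x-axis; with |VB| = 17.1, B = (30.8, 12.2). The perpendicularity gives BG at right angles to VB, so BG runs at -146°; with |BG| = 10.7, G = (21.9, 6.22). Then |UG| = |G − U| = 22.6.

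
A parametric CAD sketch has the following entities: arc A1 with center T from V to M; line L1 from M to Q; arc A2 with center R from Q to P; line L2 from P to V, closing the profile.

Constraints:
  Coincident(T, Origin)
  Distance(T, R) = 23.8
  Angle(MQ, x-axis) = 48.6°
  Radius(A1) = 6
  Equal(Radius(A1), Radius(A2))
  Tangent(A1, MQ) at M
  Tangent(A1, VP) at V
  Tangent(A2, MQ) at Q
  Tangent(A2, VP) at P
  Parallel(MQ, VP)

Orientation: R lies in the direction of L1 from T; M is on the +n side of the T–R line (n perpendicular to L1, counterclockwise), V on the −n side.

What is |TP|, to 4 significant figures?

24.54

The slot axis is L1's direction at 48.6°, so u = (cos 48.6°, sin 48.6°) = (0.6613, 0.7501) and n = (−sin 48.6°, cos 48.6°) = (-0.7501, 0.6613). T is at the origin and R lies 23.8 along u from T, so R = 23.8·u = (15.74, 17.85). Tangency of A1 to both parallel lines with radius 6.0 puts M and V at T ± 6.0·n: M = (-4.501, 3.968), V = (4.501, -3.968). Equal radii place Q and P the same way about R: Q = R + 6.0·n = (11.24, 21.82), P = R − 6.0·n = (20.24, 13.88). Then |TP| = |P − T| = 24.54.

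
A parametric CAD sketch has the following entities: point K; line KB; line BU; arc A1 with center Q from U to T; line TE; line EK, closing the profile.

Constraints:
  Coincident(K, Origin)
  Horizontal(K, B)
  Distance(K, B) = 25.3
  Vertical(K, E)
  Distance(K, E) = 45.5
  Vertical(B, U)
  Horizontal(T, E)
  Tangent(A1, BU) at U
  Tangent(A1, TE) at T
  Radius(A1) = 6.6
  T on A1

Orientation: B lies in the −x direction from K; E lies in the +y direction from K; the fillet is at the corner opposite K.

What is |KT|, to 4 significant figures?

49.19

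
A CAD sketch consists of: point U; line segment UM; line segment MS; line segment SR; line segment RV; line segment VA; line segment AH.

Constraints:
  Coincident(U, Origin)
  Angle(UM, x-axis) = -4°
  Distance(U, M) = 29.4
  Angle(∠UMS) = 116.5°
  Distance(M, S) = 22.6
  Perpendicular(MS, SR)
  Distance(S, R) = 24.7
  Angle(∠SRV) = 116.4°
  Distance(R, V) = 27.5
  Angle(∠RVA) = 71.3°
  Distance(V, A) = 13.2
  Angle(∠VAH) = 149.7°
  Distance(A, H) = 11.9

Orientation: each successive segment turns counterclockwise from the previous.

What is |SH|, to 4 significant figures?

25.33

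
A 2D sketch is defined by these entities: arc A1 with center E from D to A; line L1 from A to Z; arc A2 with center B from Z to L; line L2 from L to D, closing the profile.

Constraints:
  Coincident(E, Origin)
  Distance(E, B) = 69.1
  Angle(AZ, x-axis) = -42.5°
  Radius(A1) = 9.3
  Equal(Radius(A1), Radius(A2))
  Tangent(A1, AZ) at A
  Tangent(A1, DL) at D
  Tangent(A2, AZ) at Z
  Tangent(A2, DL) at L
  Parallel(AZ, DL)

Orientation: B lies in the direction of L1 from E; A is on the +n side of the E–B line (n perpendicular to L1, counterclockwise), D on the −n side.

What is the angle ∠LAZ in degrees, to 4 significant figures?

15.07°

Tangency of A1 to both parallel lines with radius 9.3 puts A and D at E ± 9.3·n: A = (6.283, 6.857), D = (-6.283, -6.857). Equal radii place Z and L the same way about B: Z = B + 9.3·n = (57.23, -39.83), L = B − 9.3·n = (44.66, -53.54). Then cos ∠LAZ = AL·AZ / (|AL||AZ|), giving 15.07°.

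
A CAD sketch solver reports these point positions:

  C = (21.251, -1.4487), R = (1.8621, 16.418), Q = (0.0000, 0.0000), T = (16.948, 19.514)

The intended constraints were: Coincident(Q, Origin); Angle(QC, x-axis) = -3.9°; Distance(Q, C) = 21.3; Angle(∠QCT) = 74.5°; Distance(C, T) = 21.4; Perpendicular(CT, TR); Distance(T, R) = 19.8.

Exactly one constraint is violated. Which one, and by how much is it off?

Distance(T, R) = 19.8 — off by 4.40.

Q = (0.00, 0.00) ✓; QC at -3.900° ✓; |QC| = 21.30 ✓; ∠QCT = 74.50° ✓; |CT| = 21.40 ✓; ∠(CT, TR) = 90.00° ✓; |TR| = 15.40 ✗.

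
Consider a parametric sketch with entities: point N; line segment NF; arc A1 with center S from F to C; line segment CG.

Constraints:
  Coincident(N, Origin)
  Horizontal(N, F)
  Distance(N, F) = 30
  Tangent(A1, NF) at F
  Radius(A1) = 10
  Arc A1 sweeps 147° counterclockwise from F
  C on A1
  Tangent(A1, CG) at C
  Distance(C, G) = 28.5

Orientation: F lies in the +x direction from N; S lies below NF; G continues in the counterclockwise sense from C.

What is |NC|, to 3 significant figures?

30.7

A1 meets NF tangentially, so SF is at right angles to NF, so S = F + (0, -10) = (30.0, -10.0). On A1, F sits at bearing 90° from S; a 147° counterclockwise sweep puts C at bearing 237°, so C = S + 10.0·(cos 237°, sin 237°) = (24.6, -18.4). Then |NC| = |C − N| = 30.7.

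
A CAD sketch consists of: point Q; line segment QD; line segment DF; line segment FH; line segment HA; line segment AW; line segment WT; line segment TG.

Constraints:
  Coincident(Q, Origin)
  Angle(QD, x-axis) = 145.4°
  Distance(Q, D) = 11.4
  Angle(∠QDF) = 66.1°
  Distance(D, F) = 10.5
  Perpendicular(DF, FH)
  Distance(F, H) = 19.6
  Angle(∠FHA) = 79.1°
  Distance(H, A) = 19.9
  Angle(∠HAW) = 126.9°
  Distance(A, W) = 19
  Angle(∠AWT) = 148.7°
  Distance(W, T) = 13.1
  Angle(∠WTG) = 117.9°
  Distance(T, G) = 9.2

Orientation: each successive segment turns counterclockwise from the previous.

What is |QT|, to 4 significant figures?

32.28

∠HAW = 126.9° gives AW at 143.3° from the x-axis; with |AW| = 19.0, W = (-7.377, 23.77). ∠AWT = 148.7° gives WT at 174.6° from the x-axis; with |WT| = 13.1, T = (-20.42, 25.00). Then |QT| = |T − Q| = 32.28.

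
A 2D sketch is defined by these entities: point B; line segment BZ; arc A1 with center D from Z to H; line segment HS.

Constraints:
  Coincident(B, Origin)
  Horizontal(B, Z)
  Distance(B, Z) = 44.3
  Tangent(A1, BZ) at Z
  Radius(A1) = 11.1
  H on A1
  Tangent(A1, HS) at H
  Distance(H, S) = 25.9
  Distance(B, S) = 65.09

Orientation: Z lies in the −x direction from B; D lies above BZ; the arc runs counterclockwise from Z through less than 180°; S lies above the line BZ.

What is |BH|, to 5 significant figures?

40.344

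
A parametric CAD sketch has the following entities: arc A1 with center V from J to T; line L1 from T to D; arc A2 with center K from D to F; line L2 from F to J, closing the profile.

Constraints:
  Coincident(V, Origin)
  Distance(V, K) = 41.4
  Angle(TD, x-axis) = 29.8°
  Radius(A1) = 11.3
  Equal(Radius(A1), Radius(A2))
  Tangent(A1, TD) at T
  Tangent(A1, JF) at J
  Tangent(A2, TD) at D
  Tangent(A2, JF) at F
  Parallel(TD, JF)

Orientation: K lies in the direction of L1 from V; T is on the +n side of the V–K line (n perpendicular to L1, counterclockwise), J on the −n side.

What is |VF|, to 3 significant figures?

42.9

Tangency of A1 to both parallel lines with radius 11.3 puts T and J at V ± 11.3·n: T = (-5.62, 9.81), J = (5.62, -9.81). Equal radii place D and F the same way about K: D = K + 11.3·n = (30.3, 30.4), F = K − 11.3·n = (41.5, 10.8). Then |VF| = |F − V| = 42.9.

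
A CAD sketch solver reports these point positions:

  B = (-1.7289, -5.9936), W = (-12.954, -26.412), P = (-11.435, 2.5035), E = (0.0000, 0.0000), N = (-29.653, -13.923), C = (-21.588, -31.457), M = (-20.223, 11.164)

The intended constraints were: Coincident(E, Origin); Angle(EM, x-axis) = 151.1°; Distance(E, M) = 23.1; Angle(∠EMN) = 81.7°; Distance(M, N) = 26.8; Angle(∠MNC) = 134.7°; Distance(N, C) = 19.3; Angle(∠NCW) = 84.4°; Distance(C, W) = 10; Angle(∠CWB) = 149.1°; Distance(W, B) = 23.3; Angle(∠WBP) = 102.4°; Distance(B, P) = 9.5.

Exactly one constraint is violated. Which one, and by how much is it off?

Distance(B, P) = 9.5 — off by 3.40.

E = (0.00, 0.00) ✓; EM at 151.1° ✓; |EM| = 23.10 ✓; ∠EMN = 81.70° ✓; |MN| = 26.80 ✓; ∠MNC = 134.7° ✓; |NC| = 19.30 ✓; ∠NCW = 84.40° ✓; |CW| = 10.00 ✓; ∠CWB = 149.1° ✓; |WB| = 23.30 ✓; ∠WBP = 102.4° ✓; |BP| = 12.90 ✗.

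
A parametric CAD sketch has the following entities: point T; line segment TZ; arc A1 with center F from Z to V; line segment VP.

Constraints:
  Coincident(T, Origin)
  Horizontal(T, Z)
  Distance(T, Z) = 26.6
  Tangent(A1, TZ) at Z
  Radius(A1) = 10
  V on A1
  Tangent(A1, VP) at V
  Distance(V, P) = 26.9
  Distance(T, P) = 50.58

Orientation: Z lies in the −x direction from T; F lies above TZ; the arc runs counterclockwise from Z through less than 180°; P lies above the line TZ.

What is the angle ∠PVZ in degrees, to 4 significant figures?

117.8°

T is at the origin; T and Z share the same y with |TZ| = 26.6 and Z on the −x side, so Z = (-26.60, 0.000). The tangent condition forces FZ to be normal to TZ, so F = Z + (0, 10) = (-26.60, 10.00). Since FV ⟂ VP (tangency), |FP| = √(10.0² + 26.9²) = 28.70 regardless of where V sits on A1. So P lies on both circle(T, 50.58) and circle(F, 28.70); the above-TZ intersection is P = (-33.56, 37.84). V is the foot of the tangent from P: V = (-18.35, 15.65).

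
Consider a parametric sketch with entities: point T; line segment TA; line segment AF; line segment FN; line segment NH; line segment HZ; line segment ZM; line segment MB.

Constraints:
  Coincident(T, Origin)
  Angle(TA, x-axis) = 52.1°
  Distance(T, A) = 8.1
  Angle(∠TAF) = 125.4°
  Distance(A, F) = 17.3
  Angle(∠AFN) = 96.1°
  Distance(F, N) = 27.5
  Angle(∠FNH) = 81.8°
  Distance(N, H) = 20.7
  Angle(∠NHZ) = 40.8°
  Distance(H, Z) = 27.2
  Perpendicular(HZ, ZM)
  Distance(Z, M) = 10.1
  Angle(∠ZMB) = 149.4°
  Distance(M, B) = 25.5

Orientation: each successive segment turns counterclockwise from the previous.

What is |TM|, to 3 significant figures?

33.6

T is at the origin; TA runs at 52.1° with length 8.1, so A = (4.98, 6.39). ∠TAF = 125.4° gives AF at 107° from the x-axis; with |AF| = 17.3, F = (0.00437, 23.0). ∠AFN = 96.1° gives FN at -169° from the x-axis; with |FN| = 27.5, N = (-27.0, 17.9). ∠FNH = 81.8° gives NH at -71.2° from the x-axis; with |NH| = 20.7, H = (-20.4, -1.69). ∠NHZ = 40.8° gives HZ at 68.0° from the x-axis; with |HZ| = 27.2, Z = (-10.2, 23.5). HZ ⟂ ZM, so ZM runs at 158°; with |ZM| = 10.1, M = (-19.5, 27.3). Then |TM| = |M − T| = 33.6.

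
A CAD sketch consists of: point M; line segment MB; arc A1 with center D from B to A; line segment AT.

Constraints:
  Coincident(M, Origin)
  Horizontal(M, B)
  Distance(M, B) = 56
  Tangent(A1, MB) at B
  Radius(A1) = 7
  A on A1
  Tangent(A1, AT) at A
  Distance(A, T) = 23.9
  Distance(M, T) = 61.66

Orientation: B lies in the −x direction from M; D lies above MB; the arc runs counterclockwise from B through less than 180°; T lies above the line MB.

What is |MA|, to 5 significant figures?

49.754

M is at the origin; MB is horizontal with |MB| = 56.0 and B on the −x side, so B = (-56.000, 0.0000). A1 meets MB tangentially, so DB is at right angles to MB, so D = B + (0, 7) = (-56.000, 7.0000). Since DA ⟂ AT (tangency), |DT| = √(7.0² + 23.9²) = 24.904 regardless of where A sits on A1. So T lies on both circle(M, 61.66) and circle(D, 24.904); the above-MB intersection is T = (-52.882, 31.708). A is the foot of the tangent from T: A = (-49.089, 8.1111).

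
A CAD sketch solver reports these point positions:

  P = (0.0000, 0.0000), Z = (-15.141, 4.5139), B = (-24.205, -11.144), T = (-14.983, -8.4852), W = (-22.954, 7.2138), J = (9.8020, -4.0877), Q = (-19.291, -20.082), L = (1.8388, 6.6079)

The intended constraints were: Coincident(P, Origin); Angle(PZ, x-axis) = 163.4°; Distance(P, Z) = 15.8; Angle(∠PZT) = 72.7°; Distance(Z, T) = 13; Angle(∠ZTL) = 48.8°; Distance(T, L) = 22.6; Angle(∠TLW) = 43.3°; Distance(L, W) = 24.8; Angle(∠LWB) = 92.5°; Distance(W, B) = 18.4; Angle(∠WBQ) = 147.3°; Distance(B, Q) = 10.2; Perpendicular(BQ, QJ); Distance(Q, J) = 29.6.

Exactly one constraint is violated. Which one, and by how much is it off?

Distance(Q, J) = 29.6 — off by 3.60.

P = (0.00, 0.00) ✓; PZ at 163.4° ✓; |PZ| = 15.80 ✓; ∠PZT = 72.70° ✓; |ZT| = 13.00 ✓; ∠ZTL = 48.80° ✓; |TL| = 22.60 ✓; ∠TLW = 43.30° ✓; |LW| = 24.80 ✓; ∠LWB = 92.50° ✓; |WB| = 18.40 ✓; ∠WBQ = 147.3° ✓; |BQ| = 10.20 ✓; ∠(BQ, QJ) = 90.00° ✓; |QJ| = 33.20 ✗.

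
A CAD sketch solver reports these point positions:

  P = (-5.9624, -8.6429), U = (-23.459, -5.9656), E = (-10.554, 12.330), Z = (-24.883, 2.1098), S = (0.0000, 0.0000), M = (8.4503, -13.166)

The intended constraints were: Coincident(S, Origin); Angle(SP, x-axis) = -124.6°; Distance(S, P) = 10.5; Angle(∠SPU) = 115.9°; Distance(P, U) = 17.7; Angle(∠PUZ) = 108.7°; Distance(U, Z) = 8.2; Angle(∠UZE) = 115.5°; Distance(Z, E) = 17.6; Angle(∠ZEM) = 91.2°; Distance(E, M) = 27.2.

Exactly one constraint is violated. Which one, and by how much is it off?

Distance(E, M) = 27.2 — off by 4.60.

S = (0.00, 0.00) ✓; SP at -124.6° ✓; |SP| = 10.50 ✓; ∠SPU = 115.9° ✓; |PU| = 17.70 ✓; ∠PUZ = 108.7° ✓; |UZ| = 8.200 ✓; ∠UZE = 115.5° ✓; |ZE| = 17.60 ✓; ∠ZEM = 91.20° ✓; |EM| = 31.80 ✗.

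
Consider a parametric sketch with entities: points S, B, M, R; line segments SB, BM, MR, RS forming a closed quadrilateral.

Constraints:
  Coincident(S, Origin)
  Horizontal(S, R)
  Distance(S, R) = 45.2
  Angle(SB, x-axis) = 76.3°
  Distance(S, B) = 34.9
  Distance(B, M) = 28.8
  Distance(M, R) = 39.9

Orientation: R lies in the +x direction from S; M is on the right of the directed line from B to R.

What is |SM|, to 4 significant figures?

7.692

S is at the origin; S and R share the same y with |SR| = 45.2 and R in +x, so R = (45.2, 0). SB runs at 76.3° with |SB| = 34.9, so B = (8.266, 33.91). M is determined by |BM| = 28.8 and |MR| = 39.9 together: it lies at the intersection of circle(B, 28.8) and circle(R, 39.9). With |BR| = 50.14, the foot of the radical line on BR is 17.46 from B and the perpendicular offset is √(28.8² − 17.46²) = 22.90. Taking the right-of-BR solution: M = (5.644, 5.227).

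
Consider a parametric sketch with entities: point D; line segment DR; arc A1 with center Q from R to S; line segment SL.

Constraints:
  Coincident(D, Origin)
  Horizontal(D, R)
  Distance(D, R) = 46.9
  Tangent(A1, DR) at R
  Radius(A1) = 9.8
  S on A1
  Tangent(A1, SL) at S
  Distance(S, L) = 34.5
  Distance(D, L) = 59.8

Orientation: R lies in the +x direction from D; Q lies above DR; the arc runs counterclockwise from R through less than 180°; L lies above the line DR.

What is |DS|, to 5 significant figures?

57.399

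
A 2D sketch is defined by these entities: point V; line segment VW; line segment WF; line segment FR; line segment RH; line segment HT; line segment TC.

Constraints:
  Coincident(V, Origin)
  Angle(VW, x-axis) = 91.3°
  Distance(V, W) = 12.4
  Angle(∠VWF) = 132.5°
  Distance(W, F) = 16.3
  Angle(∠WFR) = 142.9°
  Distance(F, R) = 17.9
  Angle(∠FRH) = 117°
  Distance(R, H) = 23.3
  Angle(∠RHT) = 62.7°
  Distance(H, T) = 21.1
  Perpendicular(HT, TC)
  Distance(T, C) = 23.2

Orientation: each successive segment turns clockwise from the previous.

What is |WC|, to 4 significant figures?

23.95

V is at the origin; VW runs at 91.3° with length 12.4, so W = (-0.2813, 12.40). ∠VWF = 132.5° gives WF at 43.80° from the x-axis; with |WF| = 16.3, F = (11.48, 23.68). ∠WFR = 142.9° gives FR at 6.700° from the x-axis; with |FR| = 17.9, R = (29.26, 25.77). ∠FRH = 117.0° gives RH at -56.30° from the x-axis; with |RH| = 23.3, H = (42.19, 6.383). ∠RHT = 62.7° gives HT at -173.6° from the x-axis; with |HT| = 21.1, T = (21.22, 4.031). The perpendicularity gives TC at right angles to HT, so TC runs at 96.40°; with |TC| = 23.2, C = (18.63, 27.09). Then |WC| = |C − W| = 23.95.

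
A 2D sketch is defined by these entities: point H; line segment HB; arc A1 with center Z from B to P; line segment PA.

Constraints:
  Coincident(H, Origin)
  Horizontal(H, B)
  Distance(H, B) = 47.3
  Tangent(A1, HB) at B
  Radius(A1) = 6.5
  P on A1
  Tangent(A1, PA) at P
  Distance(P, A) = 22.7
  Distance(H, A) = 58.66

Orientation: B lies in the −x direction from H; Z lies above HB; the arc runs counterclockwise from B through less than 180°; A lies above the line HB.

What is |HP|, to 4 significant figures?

42.34

Checks: ∠(ZB, BH) = 90.00° ✓; |ZB| = 6.500 ✓; |ZP| = 6.500 ✓; ∠(ZP, PA) = 90.00° ✓; |PA| = 22.70 ✓; |HA| = 58.66 ✓.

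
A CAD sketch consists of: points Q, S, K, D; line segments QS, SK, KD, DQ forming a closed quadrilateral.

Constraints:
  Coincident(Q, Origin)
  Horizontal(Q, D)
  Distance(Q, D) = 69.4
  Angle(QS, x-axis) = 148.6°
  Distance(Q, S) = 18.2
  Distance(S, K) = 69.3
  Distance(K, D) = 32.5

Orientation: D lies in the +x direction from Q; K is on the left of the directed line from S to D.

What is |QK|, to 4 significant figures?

58.19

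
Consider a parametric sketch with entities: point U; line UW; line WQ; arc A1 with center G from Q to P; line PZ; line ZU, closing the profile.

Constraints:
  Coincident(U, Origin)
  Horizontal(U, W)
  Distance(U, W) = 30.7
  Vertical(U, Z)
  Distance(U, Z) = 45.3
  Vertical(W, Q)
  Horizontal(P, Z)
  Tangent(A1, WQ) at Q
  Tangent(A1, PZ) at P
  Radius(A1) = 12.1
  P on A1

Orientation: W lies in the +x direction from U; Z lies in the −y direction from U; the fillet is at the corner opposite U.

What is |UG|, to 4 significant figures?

38.06

U is at the origin; UW is horizontal with |UW| = 30.7 and W on the +x side, so W = (30.70, 0.000). UZ is vertical with |UZ| = 45.3 and Z on the −y side, so Z = (0.000, -45.30). The virtual corner opposite U is at (30.70, -45.30). The tangent condition forces GQ to be normal to WQ and A1 meets PZ tangentially, so GP is at right angles to PZ, with radius 12.1, so the center G sits 12.1 in from both sides at G = (18.60, -33.20). Then |UG| = |G − U| = 38.06.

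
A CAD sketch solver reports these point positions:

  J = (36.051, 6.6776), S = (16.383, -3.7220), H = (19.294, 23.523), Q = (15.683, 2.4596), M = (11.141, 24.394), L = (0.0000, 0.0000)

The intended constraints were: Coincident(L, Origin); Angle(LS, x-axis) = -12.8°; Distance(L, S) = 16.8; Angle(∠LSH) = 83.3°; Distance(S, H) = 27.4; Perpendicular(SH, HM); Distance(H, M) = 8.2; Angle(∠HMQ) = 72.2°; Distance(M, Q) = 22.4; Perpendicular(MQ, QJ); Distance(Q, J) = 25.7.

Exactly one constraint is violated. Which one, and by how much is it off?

Distance(Q, J) = 25.7 — off by 4.90.

L = (0.00, 0.00) ✓; LS at -12.80° ✓; |LS| = 16.80 ✓; ∠LSH = 83.30° ✓; |SH| = 27.40 ✓; ∠(SH, HM) = 90.00° ✓; |HM| = 8.199 ✓; ∠HMQ = 72.20° ✓; |MQ| = 22.40 ✓; ∠(MQ, QJ) = 90.00° ✓; |QJ| = 20.80 ✗.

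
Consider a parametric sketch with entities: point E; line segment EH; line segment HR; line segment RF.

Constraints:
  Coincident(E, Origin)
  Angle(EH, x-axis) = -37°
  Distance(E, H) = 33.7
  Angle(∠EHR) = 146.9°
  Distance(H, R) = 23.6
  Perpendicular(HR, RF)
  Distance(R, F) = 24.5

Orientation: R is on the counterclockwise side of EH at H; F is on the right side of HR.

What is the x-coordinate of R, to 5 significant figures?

50.459

E is at the origin; EH runs at -37.0° with length 33.7, so H = 33.7·(cos -37.0°, sin -37.0°) = (26.914, -20.281). ∠EHR = 146.9°, so HR runs at -37.0° + (180° − 146.9°) = -3.9000° from the x-axis; with |HR| = 23.6, R = H + 23.6·(cos -3.9000°, sin -3.9000°) = (50.459, -21.886). So R.x = 50.459.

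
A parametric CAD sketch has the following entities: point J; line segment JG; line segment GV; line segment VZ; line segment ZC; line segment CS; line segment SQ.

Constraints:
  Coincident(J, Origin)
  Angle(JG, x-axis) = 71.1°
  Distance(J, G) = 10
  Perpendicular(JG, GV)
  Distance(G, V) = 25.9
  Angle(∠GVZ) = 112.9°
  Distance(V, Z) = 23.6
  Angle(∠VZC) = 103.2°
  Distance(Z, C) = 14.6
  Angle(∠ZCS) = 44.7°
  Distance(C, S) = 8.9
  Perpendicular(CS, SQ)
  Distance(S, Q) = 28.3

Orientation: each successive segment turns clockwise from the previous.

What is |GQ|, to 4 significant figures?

58.75

∠ZCS = 44.7° gives CS at 61.90° from the x-axis; with |CS| = 8.9, S = (19.63, -18.94). The perpendicularity gives SQ at right angles to CS, so SQ runs at -28.10°; with |SQ| = 28.3, Q = (44.60, -32.27). Then |GQ| = |Q − G| = 58.75.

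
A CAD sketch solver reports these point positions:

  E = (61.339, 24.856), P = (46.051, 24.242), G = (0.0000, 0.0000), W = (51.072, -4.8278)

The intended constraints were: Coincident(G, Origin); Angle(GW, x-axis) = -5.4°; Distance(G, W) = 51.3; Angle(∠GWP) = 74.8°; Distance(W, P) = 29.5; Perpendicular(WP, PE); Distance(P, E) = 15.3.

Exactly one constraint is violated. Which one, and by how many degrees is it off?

Perpendicular(WP, PE) — off by 7.50°.

G = (0.00, 0.00) ✓; GW at -5.400° ✓; |GW| = 51.30 ✓; ∠GWP = 74.80° ✓; |WP| = 29.50 ✓; ∠(WP, PE) = 97.50° ✗; |PE| = 15.30 ✓.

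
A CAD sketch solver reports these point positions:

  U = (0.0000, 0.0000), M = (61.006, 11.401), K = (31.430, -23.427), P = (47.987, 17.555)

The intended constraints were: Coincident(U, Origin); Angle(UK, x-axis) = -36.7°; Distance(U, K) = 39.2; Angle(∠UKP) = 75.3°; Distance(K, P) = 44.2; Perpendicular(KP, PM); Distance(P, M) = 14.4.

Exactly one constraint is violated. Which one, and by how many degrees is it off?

Perpendicular(KP, PM) — off by 3.30°.

U = (0.00, 0.00) ✓; UK at -36.70° ✓; |UK| = 39.20 ✓; ∠UKP = 75.30° ✓; |KP| = 44.20 ✓; ∠(KP, PM) = 93.30° ✗; |PM| = 14.40 ✓.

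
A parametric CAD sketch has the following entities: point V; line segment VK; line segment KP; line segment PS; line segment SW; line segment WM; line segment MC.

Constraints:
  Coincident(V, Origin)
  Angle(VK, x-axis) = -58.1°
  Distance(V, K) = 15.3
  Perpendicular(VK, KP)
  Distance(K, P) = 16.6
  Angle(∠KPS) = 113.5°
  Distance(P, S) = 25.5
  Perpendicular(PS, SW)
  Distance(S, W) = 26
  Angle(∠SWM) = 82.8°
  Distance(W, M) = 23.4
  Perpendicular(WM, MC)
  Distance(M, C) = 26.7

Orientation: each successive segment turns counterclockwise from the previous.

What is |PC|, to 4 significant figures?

6.589

∠SWM = 82.8° gives WM at -74.40° from the x-axis; with |WM| = 23.4, M = (-0.9754, -5.327). The perpendicularity gives MC at right angles to WM, so MC runs at 15.60°; with |MC| = 26.7, C = (24.74, 1.853). Then |PC| = |C − P| = 6.589.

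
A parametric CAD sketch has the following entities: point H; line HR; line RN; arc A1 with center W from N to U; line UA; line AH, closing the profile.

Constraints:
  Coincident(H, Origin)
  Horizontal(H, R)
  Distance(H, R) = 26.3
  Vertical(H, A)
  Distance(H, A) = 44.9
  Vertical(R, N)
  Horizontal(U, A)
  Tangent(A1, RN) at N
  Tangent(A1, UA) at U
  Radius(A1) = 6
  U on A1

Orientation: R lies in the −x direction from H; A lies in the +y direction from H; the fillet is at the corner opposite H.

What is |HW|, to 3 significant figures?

43.9

H is at the origin; H and R share the same y with |HR| = 26.3 and R on the −x side, so R = (-26.3, 0.00). HA is vertical with |HA| = 44.9 and A on the +y side, so A = (0.00, 44.9). The virtual corner opposite H is at (-26.3, 44.9). Tangency of A1 to RN means the radius WN is perpendicular to RN and tangency of A1 to UA means the radius WU is perpendicular to UA, with radius 6.0, so the center W sits 6.0 in from both sides at W = (-20.3, 38.9). Then |HW| = |W − H| = 43.9.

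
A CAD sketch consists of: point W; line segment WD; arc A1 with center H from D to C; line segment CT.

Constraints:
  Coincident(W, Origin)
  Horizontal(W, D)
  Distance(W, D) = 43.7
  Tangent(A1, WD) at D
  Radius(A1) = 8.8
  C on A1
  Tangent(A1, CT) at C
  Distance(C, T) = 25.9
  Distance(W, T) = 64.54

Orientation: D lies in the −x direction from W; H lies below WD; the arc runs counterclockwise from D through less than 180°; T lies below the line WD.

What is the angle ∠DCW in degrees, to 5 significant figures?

33.541°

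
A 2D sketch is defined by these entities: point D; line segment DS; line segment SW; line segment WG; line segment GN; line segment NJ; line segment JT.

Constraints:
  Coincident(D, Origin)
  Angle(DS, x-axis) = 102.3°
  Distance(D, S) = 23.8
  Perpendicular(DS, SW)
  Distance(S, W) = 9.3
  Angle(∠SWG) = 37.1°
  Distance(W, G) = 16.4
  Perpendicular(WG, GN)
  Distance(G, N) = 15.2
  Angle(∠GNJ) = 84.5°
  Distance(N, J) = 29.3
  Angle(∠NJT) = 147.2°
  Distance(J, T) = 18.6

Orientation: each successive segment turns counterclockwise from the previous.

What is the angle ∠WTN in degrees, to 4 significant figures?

19.95°

∠GNJ = 84.5° gives NJ at 160.7° from the x-axis; with |NJ| = 29.3, J = (-20.55, 37.88). ∠NJT = 147.2° gives JT at -166.5° from the x-axis; with |JT| = 18.6, T = (-38.63, 33.53). Then cos ∠WTN = TW·TN / (|TW||TN|), giving 19.95°.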